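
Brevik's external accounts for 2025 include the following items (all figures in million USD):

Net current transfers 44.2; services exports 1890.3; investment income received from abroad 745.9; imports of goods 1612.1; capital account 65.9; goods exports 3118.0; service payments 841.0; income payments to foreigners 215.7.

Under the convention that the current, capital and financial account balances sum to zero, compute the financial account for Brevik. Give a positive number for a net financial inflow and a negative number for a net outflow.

Goods balance = 3118.0 - 1612.1 = 1505.9
Services balance = 1890.3 - 841.0 = 1049.3
Trade balance (goods + services) = 1505.9 + 1049.3 = 2555.2
Net primary income = 745.9 - 215.7 = 530.2
Net secondary income = 44.2
Current account = 2555.2 + 530.2 + 44.2 = 3129.6
Financial account = -(3129.6 + 65.9) = -3195.5

-3195.5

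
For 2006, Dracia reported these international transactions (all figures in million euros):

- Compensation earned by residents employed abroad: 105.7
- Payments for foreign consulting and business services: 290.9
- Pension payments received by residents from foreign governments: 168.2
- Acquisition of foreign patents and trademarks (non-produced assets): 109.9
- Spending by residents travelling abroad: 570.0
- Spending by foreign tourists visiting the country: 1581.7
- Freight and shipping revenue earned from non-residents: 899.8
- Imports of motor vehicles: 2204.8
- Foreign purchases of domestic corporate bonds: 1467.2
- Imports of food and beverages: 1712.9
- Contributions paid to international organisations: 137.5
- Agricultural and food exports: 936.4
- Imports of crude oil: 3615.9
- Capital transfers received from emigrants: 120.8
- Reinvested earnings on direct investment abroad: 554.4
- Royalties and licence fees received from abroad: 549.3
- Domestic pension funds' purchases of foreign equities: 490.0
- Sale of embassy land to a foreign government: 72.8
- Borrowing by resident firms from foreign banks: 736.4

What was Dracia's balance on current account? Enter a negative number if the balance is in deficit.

-3736.5

Goods: -1712.9 + 936.4 - 3615.9 - 2204.8 = -6597.2
Services: 899.8 - 570.0 + 1581.7 + 549.3 - 290.9 = 2169.9
Primary income: 554.4 + 105.7 = 660.1
Secondary income: -137.5 + 168.2 = 30.7
Current account = (-6597.2) + 2169.9 + 660.1 + 30.7 = -3736.5
(Excluded from the current account — capital account: acquisition of foreign patents and trademarks (non-produced assets) 109.9, capital transfers received from emigrants 120.8, sale of embassy land to a foreign government 72.8; financial account: foreign purchases of domestic corporate bonds 1467.2, domestic pension funds' purchases of foreign equities 490.0, borrowing by resident firms from foreign banks 736.4.)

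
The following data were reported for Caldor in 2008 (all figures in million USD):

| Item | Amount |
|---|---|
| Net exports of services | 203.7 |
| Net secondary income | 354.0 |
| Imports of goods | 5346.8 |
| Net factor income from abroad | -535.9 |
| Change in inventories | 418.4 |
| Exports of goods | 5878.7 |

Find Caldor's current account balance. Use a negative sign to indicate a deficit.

Goods balance = 5878.7 - 5346.8 = 531.9
Services balance = 203.7
Trade balance (goods + services) = 531.9 + 203.7 = 735.6
Net primary income = -535.9
Net secondary income = 354.0
Current account = 735.6 + (-535.9) + 354.0 = 553.7

553.7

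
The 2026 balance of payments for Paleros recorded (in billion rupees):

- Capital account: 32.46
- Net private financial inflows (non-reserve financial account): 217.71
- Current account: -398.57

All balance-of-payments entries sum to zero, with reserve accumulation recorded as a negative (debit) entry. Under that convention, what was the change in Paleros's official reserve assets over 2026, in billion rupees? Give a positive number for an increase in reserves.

-148.40

Official reserve transactions balance = -((-398.57) + 32.46 + 217.71) = 148.40
An accumulation of reserves is recorded as a debit (negative entry), so the change in the stock of reserves is the negative of that balance.
Change in official reserves = -(148.40) = -148.40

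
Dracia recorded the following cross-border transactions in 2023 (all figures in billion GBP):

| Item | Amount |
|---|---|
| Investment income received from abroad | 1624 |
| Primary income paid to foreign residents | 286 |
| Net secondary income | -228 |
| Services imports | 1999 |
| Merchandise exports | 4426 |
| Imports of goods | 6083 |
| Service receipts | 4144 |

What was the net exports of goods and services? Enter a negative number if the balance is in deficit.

Goods balance = 4426 - 6083 = -1657
Services balance = 4144 - 1999 = 2145
Trade balance (goods + services) = -1657 + 2145 = 488

488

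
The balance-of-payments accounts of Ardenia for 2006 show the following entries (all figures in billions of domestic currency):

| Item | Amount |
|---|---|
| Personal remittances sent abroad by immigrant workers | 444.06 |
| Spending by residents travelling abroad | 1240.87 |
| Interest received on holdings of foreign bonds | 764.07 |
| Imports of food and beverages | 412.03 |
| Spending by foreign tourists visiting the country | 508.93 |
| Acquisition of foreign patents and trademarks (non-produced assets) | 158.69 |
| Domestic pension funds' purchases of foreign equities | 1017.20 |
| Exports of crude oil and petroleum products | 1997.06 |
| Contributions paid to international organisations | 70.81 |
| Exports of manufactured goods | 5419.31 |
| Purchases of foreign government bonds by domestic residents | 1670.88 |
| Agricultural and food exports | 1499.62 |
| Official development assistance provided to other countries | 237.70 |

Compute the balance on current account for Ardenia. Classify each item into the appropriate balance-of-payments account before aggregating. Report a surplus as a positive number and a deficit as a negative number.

7783.52

Goods: -412.03 + 1499.62 + 1997.06 + 5419.31 = 8503.96
Services: -1240.87 + 508.93 = -731.94
Primary income: 764.07
Secondary income: -237.70 - 444.06 - 70.81 = -752.57
Current account = 8503.96 + (-731.94) + 764.07 + (-752.57) = 7783.52
(Excluded from the current account — capital account: acquisition of foreign patents and trademarks (non-produced assets) 158.69; financial account: domestic pension funds' purchases of foreign equities 1017.20, purchases of foreign government bonds by domestic residents 1670.88.)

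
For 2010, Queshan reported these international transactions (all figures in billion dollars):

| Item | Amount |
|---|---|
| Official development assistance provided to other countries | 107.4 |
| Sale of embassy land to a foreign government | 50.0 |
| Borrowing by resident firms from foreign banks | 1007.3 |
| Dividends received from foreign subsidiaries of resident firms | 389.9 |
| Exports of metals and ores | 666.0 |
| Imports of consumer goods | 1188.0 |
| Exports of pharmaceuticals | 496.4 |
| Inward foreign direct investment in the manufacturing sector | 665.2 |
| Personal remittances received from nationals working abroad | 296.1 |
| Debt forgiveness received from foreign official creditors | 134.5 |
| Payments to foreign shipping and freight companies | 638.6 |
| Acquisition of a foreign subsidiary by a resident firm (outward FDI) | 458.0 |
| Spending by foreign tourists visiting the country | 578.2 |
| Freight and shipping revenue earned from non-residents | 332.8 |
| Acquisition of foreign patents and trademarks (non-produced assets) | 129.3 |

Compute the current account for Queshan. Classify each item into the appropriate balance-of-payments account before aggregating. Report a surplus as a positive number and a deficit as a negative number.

Goods: 666.0 + 496.4 - 1188.0 = -25.6
Services: 578.2 + 332.8 - 638.6 = 272.4
Primary income: 389.9
Secondary income: 296.1 - 107.4 = 188.7
Current account = (-25.6) + 272.4 + 389.9 + 188.7 = 825.4
(Excluded from the current account — capital account: sale of embassy land to a foreign government 50.0, debt forgiveness received from foreign official creditors 134.5, acquisition of foreign patents and trademarks (non-produced assets) 129.3; financial account: borrowing by resident firms from foreign banks 1007.3, inward foreign direct investment in the manufacturing sector 665.2, acquisition of a foreign subsidiary by a resident firm (outward FDI) 458.0.)

825.4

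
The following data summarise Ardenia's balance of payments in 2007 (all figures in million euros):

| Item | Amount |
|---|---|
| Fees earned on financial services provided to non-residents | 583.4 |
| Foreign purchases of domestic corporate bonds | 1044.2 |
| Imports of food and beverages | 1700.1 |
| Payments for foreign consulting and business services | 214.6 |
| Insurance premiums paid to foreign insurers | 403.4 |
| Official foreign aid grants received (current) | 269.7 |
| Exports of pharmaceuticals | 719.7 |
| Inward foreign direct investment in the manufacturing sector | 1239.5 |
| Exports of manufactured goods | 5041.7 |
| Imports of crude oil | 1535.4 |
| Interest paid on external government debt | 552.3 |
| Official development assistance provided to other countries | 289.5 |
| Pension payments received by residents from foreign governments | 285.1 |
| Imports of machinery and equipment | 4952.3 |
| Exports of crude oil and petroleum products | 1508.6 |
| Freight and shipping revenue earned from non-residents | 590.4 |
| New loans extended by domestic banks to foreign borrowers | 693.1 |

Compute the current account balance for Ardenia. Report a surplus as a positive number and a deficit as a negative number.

-649.0

Goods: 5041.7 + 719.7 - 1535.4 + 1508.6 - 1700.1 - 4952.3 = -917.8
Services: 583.4 - 403.4 + 590.4 - 214.6 = 555.8
Primary income: -552.3
Secondary income: 285.1 - 289.5 + 269.7 = 265.3
Current account = (-917.8) + 555.8 + (-552.3) + 265.3 = -649.0
(Excluded from the current account — financial account: foreign purchases of domestic corporate bonds 1044.2, inward foreign direct investment in the manufacturing sector 1239.5, new loans extended by domestic banks to foreign borrowers 693.1.)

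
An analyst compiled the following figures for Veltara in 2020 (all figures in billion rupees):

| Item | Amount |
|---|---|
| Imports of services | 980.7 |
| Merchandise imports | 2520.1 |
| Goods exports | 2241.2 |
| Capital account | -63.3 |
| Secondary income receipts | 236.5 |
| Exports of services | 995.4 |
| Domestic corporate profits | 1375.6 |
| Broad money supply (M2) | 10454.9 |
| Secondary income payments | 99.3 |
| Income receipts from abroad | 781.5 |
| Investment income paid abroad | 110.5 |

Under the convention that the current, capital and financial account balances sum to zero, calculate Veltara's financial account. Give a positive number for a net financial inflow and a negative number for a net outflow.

-480.7

Goods balance = 2241.2 - 2520.1 = -278.9
Services balance = 995.4 - 980.7 = 14.7
Trade balance (goods + services) = -278.9 + 14.7 = -264.2
Net primary income = 781.5 - 110.5 = 671.0
Net secondary income = 236.5 - 99.3 = 137.2
Current account = -264.2 + 671.0 + 137.2 = 544.0
Financial account = -(544.0 + (-63.3)) = -480.7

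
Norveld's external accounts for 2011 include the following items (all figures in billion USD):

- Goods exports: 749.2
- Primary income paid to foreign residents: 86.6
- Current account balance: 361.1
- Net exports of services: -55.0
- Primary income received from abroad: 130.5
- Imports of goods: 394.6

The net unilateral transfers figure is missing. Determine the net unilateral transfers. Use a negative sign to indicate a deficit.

Current account = goods balance + services balance + net primary income + net secondary income
Sum of the known components = 343.5
Net unilateral transfers = CA - (known components) = 361.1 - 343.5 = 17.6

17.6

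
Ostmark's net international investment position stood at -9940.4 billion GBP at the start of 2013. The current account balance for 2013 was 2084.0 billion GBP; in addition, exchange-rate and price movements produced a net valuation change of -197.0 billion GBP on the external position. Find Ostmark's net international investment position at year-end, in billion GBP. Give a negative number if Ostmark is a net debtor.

-8053.4

Change in NIIP = current account + net valuation change = 2084.0 + (-197.0) = 1887.0
End-of-year NIIP = -9940.4 + 1887.0 = -8053.4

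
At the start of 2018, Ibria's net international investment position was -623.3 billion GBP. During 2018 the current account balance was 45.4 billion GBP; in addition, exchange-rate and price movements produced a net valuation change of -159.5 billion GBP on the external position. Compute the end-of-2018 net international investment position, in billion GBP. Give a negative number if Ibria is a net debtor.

-737.4

Change in NIIP = current account + net valuation change = 45.4 + (-159.5) = -114.1
End-of-year NIIP = -623.3 + (-114.1) = -737.4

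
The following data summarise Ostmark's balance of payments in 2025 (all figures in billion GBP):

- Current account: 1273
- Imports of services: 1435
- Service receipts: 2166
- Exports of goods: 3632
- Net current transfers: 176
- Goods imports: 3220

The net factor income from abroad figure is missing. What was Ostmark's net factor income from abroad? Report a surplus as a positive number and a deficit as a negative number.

Current account = goods balance + services balance + net primary income + net secondary income
Sum of the known components = 1319
Net factor income from abroad = CA - (known components) = 1273 - 1319 = -46

-46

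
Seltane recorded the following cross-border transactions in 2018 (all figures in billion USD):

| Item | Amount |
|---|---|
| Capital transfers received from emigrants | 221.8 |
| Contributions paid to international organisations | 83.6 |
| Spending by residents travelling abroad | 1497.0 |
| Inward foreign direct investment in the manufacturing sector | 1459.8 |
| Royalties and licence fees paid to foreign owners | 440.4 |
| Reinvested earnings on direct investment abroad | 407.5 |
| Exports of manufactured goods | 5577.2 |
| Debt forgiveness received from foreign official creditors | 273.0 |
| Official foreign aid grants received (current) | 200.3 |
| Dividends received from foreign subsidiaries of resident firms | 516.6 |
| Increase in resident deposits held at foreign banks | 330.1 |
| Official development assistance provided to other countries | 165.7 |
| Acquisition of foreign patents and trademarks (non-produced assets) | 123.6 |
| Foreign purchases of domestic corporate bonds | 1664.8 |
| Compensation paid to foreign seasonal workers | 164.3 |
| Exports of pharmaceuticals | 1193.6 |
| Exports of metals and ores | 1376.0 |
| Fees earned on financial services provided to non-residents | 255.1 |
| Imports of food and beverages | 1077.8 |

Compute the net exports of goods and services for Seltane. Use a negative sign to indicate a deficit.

5386.7

Goods: 1193.6 + 1376.0 - 1077.8 + 5577.2 = 7069.0
Services: -1497.0 - 440.4 + 255.1 = -1682.3
Trade balance = 7069.0 + (-1682.3) = 5386.7
(Excluded from the trade balance — capital account: capital transfers received from emigrants 221.8, debt forgiveness received from foreign official creditors 273.0, acquisition of foreign patents and trademarks (non-produced assets) 123.6; secondary income: contributions paid to international organisations 83.6, official foreign aid grants received (current) 200.3, official development assistance provided to other countries 165.7; financial account: inward foreign direct investment in the manufacturing sector 1459.8, increase in resident deposits held at foreign banks 330.1, foreign purchases of domestic corporate bonds 1664.8; primary income: reinvested earnings on direct investment abroad 407.5, dividends received from foreign subsidiaries of resident firms 516.6, compensation paid to foreign seasonal workers 164.3.)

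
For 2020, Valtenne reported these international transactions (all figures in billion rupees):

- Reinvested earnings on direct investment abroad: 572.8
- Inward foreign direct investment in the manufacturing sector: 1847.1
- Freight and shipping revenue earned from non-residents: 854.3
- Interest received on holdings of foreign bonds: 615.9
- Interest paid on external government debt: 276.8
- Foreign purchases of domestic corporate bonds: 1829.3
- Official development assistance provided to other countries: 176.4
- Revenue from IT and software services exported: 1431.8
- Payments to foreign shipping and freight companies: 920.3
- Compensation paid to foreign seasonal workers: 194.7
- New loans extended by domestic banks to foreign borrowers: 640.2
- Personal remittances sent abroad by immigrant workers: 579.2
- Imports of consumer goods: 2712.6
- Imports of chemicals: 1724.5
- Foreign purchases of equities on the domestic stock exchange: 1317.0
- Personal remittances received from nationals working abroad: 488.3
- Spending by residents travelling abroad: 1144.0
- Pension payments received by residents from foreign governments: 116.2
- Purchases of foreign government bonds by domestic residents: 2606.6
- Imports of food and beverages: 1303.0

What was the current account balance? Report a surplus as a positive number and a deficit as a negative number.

Goods: -1303.0 - 1724.5 - 2712.6 = -5740.1
Services: 1431.8 - 1144.0 + 854.3 - 920.3 = 221.8
Primary income: -194.7 - 276.8 + 572.8 + 615.9 = 717.2
Secondary income: 488.3 + 116.2 - 579.2 - 176.4 = -151.1
Current account = (-5740.1) + 221.8 + 717.2 + (-151.1) = -4952.2
(Excluded from the current account — financial account: inward foreign direct investment in the manufacturing sector 1847.1, foreign purchases of domestic corporate bonds 1829.3, new loans extended by domestic banks to foreign borrowers 640.2, foreign purchases of equities on the domestic stock exchange 1317.0, purchases of foreign government bonds by domestic residents 2606.6.)

-4952.2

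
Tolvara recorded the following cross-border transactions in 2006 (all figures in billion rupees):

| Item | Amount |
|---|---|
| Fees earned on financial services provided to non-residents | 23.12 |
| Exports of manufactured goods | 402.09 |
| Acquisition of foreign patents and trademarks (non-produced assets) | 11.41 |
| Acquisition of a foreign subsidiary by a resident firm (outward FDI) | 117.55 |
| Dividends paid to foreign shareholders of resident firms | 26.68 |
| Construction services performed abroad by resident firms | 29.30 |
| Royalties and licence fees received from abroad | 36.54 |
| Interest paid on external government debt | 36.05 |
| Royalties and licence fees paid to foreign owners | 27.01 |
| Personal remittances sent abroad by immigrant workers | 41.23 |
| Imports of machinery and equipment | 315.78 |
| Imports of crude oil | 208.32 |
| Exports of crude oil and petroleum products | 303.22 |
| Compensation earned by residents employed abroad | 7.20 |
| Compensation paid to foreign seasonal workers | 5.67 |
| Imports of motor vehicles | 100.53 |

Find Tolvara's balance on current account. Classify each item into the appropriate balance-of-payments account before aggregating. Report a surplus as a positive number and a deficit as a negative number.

Goods: -315.78 - 100.53 + 303.22 + 402.09 - 208.32 = 80.68
Services: 36.54 - 27.01 + 23.12 + 29.30 = 61.95
Primary income: -36.05 - 26.68 - 5.67 + 7.20 = -61.20
Secondary income: -41.23
Current account = 80.68 + 61.95 + (-61.20) + (-41.23) = 40.20
(Excluded from the current account — capital account: acquisition of foreign patents and trademarks (non-produced assets) 11.41; financial account: acquisition of a foreign subsidiary by a resident firm (outward FDI) 117.55.)

40.20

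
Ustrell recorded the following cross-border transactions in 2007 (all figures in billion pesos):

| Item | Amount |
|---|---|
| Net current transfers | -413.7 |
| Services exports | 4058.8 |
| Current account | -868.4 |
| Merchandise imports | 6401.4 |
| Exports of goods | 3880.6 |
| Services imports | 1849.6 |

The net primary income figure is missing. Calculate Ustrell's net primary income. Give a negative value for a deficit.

-143.1

Current account = goods balance + services balance + net primary income + net secondary income
Sum of the known components = -725.3
Net primary income = CA - (known components) = -868.4 - (-725.3) = -143.1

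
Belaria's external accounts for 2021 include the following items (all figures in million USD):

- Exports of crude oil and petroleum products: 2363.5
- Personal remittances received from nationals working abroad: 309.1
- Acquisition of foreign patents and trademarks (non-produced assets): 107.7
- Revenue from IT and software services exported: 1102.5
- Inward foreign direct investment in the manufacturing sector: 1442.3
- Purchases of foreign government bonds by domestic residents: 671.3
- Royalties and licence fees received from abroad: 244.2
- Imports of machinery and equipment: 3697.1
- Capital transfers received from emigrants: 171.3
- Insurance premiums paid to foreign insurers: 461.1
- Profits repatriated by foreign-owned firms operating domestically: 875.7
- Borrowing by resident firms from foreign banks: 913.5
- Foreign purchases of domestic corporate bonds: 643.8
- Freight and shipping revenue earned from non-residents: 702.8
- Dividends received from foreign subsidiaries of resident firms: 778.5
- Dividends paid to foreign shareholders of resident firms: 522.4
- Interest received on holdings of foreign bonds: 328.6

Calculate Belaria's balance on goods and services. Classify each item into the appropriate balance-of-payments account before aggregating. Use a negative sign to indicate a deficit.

Goods: 2363.5 - 3697.1 = -1333.6
Services: 244.2 - 461.1 + 1102.5 + 702.8 = 1588.4
Trade balance = -1333.6 + 1588.4 = 254.8
(Excluded from the trade balance — secondary income: personal remittances received from nationals working abroad 309.1; capital account: acquisition of foreign patents and trademarks (non-produced assets) 107.7, capital transfers received from emigrants 171.3; financial account: inward foreign direct investment in the manufacturing sector 1442.3, purchases of foreign government bonds by domestic residents 671.3, borrowing by resident firms from foreign banks 913.5, foreign purchases of domestic corporate bonds 643.8; primary income: profits repatriated by foreign-owned firms operating domestically 875.7, dividends received from foreign subsidiaries of resident firms 778.5, dividends paid to foreign shareholders of resident firms 522.4, interest received on holdings of foreign bonds 328.6.)

254.8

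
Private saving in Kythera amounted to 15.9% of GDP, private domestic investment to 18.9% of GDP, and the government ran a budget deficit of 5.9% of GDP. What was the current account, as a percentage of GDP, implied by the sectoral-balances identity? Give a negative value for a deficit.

By the sectoral-balances identity, CA = (S_private - I) + (T - G).
Private balance = 15.9 - 18.9 = -3.0
Government balance (T - G) = -5.9
CA = -3.0 + (-5.9) = -8.9

-8.9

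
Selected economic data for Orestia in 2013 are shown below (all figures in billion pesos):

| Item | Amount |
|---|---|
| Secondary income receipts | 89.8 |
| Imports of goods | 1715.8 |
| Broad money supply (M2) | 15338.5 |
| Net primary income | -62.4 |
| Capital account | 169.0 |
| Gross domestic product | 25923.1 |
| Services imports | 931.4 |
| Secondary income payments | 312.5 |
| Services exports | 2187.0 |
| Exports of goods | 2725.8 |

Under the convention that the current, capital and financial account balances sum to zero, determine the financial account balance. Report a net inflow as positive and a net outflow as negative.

-2149.5

Goods balance = 2725.8 - 1715.8 = 1010.0
Services balance = 2187.0 - 931.4 = 1255.6
Trade balance (goods + services) = 1010.0 + 1255.6 = 2265.6
Net primary income = -62.4
Net secondary income = 89.8 - 312.5 = -222.7
Current account = 2265.6 + (-62.4) + (-222.7) = 1980.5
Financial account = -(1980.5 + 169.0) = -2149.5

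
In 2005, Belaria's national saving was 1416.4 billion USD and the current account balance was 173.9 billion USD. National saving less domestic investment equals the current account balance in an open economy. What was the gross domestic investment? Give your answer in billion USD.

I = S - CA = 1416.4 - 173.9 = 1242.5

1242.5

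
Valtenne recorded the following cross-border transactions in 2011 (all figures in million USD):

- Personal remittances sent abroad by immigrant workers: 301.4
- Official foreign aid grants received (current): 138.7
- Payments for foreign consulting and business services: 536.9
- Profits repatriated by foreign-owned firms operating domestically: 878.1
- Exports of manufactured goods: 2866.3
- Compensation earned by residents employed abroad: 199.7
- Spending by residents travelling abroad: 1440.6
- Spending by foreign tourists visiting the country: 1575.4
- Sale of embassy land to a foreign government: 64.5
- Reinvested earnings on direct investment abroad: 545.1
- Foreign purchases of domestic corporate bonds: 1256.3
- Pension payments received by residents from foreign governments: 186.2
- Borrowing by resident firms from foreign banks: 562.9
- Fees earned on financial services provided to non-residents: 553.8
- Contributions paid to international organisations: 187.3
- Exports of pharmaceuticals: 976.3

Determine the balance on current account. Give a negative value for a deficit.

Goods: 976.3 + 2866.3 = 3842.6
Services: 553.8 - 536.9 + 1575.4 - 1440.6 = 151.7
Primary income: -878.1 + 199.7 + 545.1 = -133.3
Secondary income: 138.7 - 301.4 + 186.2 - 187.3 = -163.8
Current account = 3842.6 + 151.7 + (-133.3) + (-163.8) = 3697.2
(Excluded from the current account — capital account: sale of embassy land to a foreign government 64.5; financial account: foreign purchases of domestic corporate bonds 1256.3, borrowing by resident firms from foreign banks 562.9.)

3697.2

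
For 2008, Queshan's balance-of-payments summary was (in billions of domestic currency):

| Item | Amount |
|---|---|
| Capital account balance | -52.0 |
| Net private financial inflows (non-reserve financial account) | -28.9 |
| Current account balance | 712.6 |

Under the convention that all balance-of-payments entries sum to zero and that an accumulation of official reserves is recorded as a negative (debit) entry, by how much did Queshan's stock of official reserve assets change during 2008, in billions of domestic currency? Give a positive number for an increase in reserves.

631.7

Official reserve transactions balance = -(712.6 + (-52.0) + (-28.9)) = -631.7
An accumulation of reserves is recorded as a debit (negative entry), so the change in the stock of reserves is the negative of that balance.
Change in official reserves = -(-631.7) = 631.7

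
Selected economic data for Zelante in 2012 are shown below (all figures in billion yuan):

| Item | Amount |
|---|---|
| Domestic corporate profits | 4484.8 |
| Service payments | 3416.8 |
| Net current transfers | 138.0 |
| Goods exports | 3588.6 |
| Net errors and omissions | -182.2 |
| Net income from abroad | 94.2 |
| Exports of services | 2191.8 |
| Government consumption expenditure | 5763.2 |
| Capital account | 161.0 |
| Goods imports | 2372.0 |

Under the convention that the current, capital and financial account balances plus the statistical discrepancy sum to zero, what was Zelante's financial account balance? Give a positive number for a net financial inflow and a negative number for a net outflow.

-202.6

Goods balance = 3588.6 - 2372.0 = 1216.6
Services balance = 2191.8 - 3416.8 = -1225.0
Trade balance (goods + services) = 1216.6 + (-1225.0) = -8.4
Net primary income = 94.2
Net secondary income = 138.0
Current account = -8.4 + 94.2 + 138.0 = 223.8
Financial account = -(223.8 + 161.0 + (-182.2)) = -202.6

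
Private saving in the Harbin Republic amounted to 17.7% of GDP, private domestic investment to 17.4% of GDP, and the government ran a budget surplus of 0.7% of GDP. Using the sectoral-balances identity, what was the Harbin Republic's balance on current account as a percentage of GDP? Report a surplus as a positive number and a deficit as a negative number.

1.0

By the sectoral-balances identity, CA = (S_private - I) + (T - G).
Private balance = 17.7 - 17.4 = 0.3
Government balance (T - G) = 0.7
CA = 0.3 + 0.7 = 1.0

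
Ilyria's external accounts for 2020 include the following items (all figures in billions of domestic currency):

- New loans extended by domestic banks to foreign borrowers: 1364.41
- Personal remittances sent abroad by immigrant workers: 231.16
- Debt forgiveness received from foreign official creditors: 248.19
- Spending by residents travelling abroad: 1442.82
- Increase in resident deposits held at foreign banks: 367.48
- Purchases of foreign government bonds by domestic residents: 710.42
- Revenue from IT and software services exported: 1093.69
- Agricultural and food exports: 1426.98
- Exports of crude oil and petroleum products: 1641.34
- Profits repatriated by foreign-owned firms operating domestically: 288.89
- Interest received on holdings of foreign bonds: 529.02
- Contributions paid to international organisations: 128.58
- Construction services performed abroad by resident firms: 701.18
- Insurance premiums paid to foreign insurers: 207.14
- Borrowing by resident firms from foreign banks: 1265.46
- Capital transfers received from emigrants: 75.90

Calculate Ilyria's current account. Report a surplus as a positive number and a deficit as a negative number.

3093.62

Goods: 1641.34 + 1426.98 = 3068.32
Services: -207.14 - 1442.82 + 1093.69 + 701.18 = 144.91
Primary income: -288.89 + 529.02 = 240.13
Secondary income: -128.58 - 231.16 = -359.74
Current account = 3068.32 + 144.91 + 240.13 + (-359.74) = 3093.62
(Excluded from the current account — financial account: new loans extended by domestic banks to foreign borrowers 1364.41, increase in resident deposits held at foreign banks 367.48, purchases of foreign government bonds by domestic residents 710.42, borrowing by resident firms from foreign banks 1265.46; capital account: debt forgiveness received from foreign official creditors 248.19, capital transfers received from emigrants 75.90.)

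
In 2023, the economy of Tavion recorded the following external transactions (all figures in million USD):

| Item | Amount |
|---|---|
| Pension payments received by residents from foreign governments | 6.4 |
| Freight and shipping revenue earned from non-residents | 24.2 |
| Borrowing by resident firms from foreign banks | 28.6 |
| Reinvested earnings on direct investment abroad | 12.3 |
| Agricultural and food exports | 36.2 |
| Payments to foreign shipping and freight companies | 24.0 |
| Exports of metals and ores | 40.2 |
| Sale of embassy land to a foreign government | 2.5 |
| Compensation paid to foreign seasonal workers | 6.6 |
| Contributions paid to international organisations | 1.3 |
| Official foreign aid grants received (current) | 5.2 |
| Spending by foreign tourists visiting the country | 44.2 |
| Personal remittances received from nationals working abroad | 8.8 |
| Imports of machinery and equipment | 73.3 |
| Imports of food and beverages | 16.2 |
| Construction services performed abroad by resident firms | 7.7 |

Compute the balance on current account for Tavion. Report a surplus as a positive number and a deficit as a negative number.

63.8

Goods: -16.2 + 36.2 - 73.3 + 40.2 = -13.1
Services: 44.2 + 24.2 - 24.0 + 7.7 = 52.1
Primary income: 12.3 - 6.6 = 5.7
Secondary income: 5.2 + 6.4 + 8.8 - 1.3 = 19.1
Current account = (-13.1) + 52.1 + 5.7 + 19.1 = 63.8
(Excluded from the current account — financial account: borrowing by resident firms from foreign banks 28.6; capital account: sale of embassy land to a foreign government 2.5.)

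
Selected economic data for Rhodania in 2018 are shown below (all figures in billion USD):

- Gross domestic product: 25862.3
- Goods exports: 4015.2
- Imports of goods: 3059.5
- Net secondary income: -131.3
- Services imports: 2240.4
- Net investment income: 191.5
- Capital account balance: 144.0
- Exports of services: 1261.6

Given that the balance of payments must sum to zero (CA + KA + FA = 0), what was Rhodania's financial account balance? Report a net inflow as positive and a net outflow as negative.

Goods balance = 4015.2 - 3059.5 = 955.7
Services balance = 1261.6 - 2240.4 = -978.8
Trade balance (goods + services) = 955.7 + (-978.8) = -23.1
Net primary income = 191.5
Net secondary income = -131.3
Current account = -23.1 + 191.5 + (-131.3) = 37.1
Financial account = -(37.1 + 144.0) = -181.1

-181.1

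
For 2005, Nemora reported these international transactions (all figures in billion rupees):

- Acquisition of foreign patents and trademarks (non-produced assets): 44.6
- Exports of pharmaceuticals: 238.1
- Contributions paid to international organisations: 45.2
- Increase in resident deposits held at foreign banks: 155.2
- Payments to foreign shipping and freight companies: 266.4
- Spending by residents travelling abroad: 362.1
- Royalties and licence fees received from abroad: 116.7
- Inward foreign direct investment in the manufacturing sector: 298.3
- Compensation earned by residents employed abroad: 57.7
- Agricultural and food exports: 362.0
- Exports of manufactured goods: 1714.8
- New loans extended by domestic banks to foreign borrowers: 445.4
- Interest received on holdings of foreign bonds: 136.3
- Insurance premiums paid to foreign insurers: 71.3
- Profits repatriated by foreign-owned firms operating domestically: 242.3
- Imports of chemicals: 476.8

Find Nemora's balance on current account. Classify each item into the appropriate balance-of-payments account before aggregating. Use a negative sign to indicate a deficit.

1161.5

Goods: 238.1 + 362.0 - 476.8 + 1714.8 = 1838.1
Services: -362.1 - 266.4 + 116.7 - 71.3 = -583.1
Primary income: 57.7 + 136.3 - 242.3 = -48.3
Secondary income: -45.2
Current account = 1838.1 + (-583.1) + (-48.3) + (-45.2) = 1161.5
(Excluded from the current account — capital account: acquisition of foreign patents and trademarks (non-produced assets) 44.6; financial account: increase in resident deposits held at foreign banks 155.2, inward foreign direct investment in the manufacturing sector 298.3, new loans extended by domestic banks to foreign borrowers 445.4.)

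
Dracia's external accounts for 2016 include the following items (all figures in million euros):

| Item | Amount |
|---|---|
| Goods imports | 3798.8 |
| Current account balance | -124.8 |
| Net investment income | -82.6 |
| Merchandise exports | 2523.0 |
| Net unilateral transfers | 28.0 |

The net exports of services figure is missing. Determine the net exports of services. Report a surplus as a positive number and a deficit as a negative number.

Current account = goods balance + services balance + net primary income + net secondary income
Sum of the known components = -1330.4
Net exports of services = CA - (known components) = -124.8 - (-1330.4) = 1205.6

1205.6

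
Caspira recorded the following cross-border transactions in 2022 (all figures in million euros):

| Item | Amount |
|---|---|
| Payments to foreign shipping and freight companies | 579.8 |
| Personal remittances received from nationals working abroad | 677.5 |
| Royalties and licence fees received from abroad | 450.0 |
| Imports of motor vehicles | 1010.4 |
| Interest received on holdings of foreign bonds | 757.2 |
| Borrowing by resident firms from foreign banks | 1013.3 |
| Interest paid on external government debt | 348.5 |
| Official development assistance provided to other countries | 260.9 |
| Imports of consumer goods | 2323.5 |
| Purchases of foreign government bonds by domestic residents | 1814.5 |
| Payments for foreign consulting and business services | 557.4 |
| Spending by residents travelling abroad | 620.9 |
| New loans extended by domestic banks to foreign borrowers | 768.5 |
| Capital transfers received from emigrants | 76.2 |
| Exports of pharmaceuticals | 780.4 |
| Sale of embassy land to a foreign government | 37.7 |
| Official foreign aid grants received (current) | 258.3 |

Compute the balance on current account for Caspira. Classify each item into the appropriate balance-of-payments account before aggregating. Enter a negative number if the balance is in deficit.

-2778.0

Goods: 780.4 - 2323.5 - 1010.4 = -2553.5
Services: 450.0 - 557.4 - 620.9 - 579.8 = -1308.1
Primary income: -348.5 + 757.2 = 408.7
Secondary income: -260.9 + 677.5 + 258.3 = 674.9
Current account = (-2553.5) + (-1308.1) + 408.7 + 674.9 = -2778.0
(Excluded from the current account — financial account: borrowing by resident firms from foreign banks 1013.3, purchases of foreign government bonds by domestic residents 1814.5, new loans extended by domestic banks to foreign borrowers 768.5; capital account: capital transfers received from emigrants 76.2, sale of embassy land to a foreign government 37.7.)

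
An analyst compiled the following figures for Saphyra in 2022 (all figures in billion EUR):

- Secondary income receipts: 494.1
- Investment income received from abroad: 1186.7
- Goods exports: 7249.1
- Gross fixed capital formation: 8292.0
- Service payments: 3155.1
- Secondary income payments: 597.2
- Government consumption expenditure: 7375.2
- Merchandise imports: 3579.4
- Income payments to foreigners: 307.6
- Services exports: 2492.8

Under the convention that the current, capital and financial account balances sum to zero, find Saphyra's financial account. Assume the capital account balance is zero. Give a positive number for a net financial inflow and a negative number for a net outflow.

Goods balance = 7249.1 - 3579.4 = 3669.7
Services balance = 2492.8 - 3155.1 = -662.3
Trade balance (goods + services) = 3669.7 + (-662.3) = 3007.4
Net primary income = 1186.7 - 307.6 = 879.1
Net secondary income = 494.1 - 597.2 = -103.1
Current account = 3007.4 + 879.1 + (-103.1) = 3783.4
Financial account = -(3783.4) = -3783.4

-3783.4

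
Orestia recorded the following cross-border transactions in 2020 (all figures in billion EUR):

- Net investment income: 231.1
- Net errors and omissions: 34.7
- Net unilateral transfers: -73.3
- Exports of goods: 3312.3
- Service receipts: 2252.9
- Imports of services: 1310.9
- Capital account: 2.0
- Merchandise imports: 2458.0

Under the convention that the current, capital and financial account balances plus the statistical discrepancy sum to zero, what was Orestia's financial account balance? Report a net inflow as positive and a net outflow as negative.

Goods balance = 3312.3 - 2458.0 = 854.3
Services balance = 2252.9 - 1310.9 = 942.0
Trade balance (goods + services) = 854.3 + 942.0 = 1796.3
Net primary income = 231.1
Net secondary income = -73.3
Current account = 1796.3 + 231.1 + (-73.3) = 1954.1
Financial account = -(1954.1 + 2.0 + 34.7) = -1990.8

-1990.8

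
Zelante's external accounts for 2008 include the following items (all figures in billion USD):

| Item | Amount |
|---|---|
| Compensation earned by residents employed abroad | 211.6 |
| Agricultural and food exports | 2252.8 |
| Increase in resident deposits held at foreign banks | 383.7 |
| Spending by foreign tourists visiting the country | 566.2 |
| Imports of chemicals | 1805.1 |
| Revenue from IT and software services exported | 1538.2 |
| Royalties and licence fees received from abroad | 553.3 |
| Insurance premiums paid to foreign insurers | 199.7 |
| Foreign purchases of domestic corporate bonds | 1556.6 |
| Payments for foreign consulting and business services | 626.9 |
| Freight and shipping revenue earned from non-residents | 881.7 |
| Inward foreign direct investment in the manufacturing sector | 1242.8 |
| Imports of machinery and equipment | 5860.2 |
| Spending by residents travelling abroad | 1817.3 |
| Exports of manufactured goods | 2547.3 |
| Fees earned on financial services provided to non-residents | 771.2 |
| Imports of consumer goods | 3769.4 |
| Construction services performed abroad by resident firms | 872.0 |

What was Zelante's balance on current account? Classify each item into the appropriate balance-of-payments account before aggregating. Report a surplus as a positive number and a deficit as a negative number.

Goods: 2252.8 - 3769.4 - 1805.1 - 5860.2 + 2547.3 = -6634.6
Services: -626.9 - 199.7 + 553.3 + 771.2 - 1817.3 + 872.0 + 566.2 + 881.7 + 1538.2 = 2538.7
Primary income: 211.6
Current account = (-6634.6) + 2538.7 + 211.6 = -3884.3
(Excluded from the current account — financial account: increase in resident deposits held at foreign banks 383.7, foreign purchases of domestic corporate bonds 1556.6, inward foreign direct investment in the manufacturing sector 1242.8.)

-3884.3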